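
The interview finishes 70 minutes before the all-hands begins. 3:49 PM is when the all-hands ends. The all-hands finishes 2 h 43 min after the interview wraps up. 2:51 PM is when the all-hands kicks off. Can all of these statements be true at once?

The interview ends at 2:51 PM − 70 min = 1:41 PM.
The all-hands ends at 1:41 PM + 163 min = 4:24 PM.
But the all-hands is also said to end at 3:49 PM — a 35-minute conflict.

No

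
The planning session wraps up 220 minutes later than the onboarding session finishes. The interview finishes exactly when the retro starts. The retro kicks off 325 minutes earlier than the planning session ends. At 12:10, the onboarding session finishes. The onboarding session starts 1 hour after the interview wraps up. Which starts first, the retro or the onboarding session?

The planning session ends at 12:10 + 220 min = 15:50.
The retro starts at 15:50 − 325 min = 10:25.
So the interview ends at 10:25.
The onboarding session starts at 10:25 + 60 min = 11:25.
The retro starts at 10:25 and the onboarding session starts at 11:25, so the retro is first.

the retro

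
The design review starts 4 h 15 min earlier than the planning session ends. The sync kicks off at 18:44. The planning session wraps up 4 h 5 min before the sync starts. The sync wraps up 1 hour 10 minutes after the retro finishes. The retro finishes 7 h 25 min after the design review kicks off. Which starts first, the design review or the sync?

the design review

The planning session ends at 18:44 − 245 min = 14:39.
The design review starts at 14:39 − 255 min = 10:24.
The design review starts at 10:24 and the sync starts at 18:44, so the design review is first.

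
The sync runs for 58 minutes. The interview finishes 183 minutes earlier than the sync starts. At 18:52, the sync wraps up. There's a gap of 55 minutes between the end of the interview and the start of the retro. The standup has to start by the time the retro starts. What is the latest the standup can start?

The sync starts at 18:52 − 58 min = 17:54.
The interview ends at 17:54 − 183 min = 14:51.
The retro starts at 14:51 + 55 min = 15:46.
The standup is bounded by the retro, so the latest it can start is 15:46.

15:46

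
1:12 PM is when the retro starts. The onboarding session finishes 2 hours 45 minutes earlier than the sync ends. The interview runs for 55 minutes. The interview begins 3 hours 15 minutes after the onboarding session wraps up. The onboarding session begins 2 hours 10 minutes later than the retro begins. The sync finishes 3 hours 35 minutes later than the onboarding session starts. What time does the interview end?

8:22 PM

The onboarding session starts at 1:12 PM + 130 min = 3:22 PM.
The sync ends at 3:22 PM + 215 min = 6:57 PM.
The onboarding session ends at 6:57 PM − 165 min = 4:12 PM.
The interview starts at 4:12 PM + 195 min = 7:27 PM.
The interview ends at 7:27 PM + 55 min = 8:22 PM.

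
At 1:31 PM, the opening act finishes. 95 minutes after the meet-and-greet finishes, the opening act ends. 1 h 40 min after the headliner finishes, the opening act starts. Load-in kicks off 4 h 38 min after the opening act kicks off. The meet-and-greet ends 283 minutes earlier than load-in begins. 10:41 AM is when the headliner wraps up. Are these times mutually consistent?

The opening act starts at 10:41 AM + 100 min = 12:21 PM.
Load-in starts at 12:21 PM + 278 min = 4:59 PM.
The meet-and-greet ends at 4:59 PM − 283 min = 12:16 PM.
The opening act ends at 12:16 PM + 95 min = 1:51 PM.
But the opening act is also said to end at 1:31 PM — a 20-minute conflict.

No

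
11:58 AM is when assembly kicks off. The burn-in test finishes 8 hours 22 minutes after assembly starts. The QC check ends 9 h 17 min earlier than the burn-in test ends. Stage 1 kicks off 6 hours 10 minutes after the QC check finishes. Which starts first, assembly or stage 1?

assembly

The burn-in test ends at 11:58 AM + 502 min = 8:20 PM.
The QC check ends at 8:20 PM − 557 min = 11:03 AM.
Stage 1 starts at 11:03 AM + 370 min = 5:13 PM.
Assembly starts at 11:58 AM and stage 1 starts at 5:13 PM, so assembly is first.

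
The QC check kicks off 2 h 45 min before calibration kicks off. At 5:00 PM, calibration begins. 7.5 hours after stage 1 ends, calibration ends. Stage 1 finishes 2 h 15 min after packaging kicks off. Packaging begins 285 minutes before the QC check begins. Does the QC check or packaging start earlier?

packaging

The QC check starts at 5:00 PM − 165 min = 2:15 PM.
Packaging starts at 2:15 PM − 285 min = 9:30 AM.
The QC check starts at 2:15 PM and packaging starts at 9:30 AM, so packaging is first.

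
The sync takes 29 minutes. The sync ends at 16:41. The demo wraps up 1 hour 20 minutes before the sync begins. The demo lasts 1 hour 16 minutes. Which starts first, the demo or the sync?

the demo

The sync starts at 16:41 − 29 min = 16:12.
The demo ends at 16:12 − 80 min = 14:52.
The demo starts at 14:52 − 76 min = 13:36.
The demo starts at 13:36 and the sync starts at 16:12, so the demo is first.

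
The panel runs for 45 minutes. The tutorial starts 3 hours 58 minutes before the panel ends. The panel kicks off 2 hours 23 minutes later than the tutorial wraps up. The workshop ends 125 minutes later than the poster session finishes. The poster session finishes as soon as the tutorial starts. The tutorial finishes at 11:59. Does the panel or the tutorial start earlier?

The panel starts at 11:59 + 143 min = 14:22.
The panel ends at 14:22 + 45 min = 15:07.
The tutorial starts at 15:07 − 238 min = 11:09.
The panel starts at 14:22 and the tutorial starts at 11:09, so the tutorial is first.

the tutorial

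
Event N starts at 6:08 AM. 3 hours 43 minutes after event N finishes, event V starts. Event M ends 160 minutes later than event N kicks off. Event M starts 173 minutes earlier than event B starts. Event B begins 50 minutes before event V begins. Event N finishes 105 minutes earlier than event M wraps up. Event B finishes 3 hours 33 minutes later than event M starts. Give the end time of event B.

10:36 AM

Event M ends at 6:08 AM + 160 min = 8:48 AM.
Event N ends at 8:48 AM − 105 min = 7:03 AM.
Event V starts at 7:03 AM + 223 min = 10:46 AM.
Event B starts at 10:46 AM − 50 min = 9:56 AM.
Event M starts at 9:56 AM − 173 min = 7:03 AM.
Event B ends at 7:03 AM + 213 min = 10:36 AM.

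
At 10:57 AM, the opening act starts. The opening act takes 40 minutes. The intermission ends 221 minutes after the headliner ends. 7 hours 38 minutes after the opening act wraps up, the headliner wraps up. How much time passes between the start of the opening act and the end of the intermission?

11 h 59 min

The opening act ends at 10:57 AM + 40 min = 11:37 AM.
The headliner ends at 11:37 AM + 458 min = 7:15 PM.
The intermission ends at 7:15 PM + 221 min = 10:56 PM.
From 10:57 AM to 10:56 PM is 11 h 59 min.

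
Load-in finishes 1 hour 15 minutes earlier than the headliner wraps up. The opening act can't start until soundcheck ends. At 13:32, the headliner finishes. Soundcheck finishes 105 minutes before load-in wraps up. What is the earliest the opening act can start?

10:32

Load-in ends at 13:32 − 75 min = 12:17.
Soundcheck ends at 12:17 − 105 min = 10:32.
The opening act is bounded by soundcheck, so the earliest it can start is 10:32.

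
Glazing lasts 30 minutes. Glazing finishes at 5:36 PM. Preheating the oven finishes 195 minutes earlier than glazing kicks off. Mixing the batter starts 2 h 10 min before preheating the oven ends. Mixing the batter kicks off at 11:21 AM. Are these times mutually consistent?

Glazing starts at 5:36 PM − 30 min = 5:06 PM.
Preheating the oven ends at 5:06 PM − 195 min = 1:51 PM.
Mixing the batter starts at 1:51 PM − 130 min = 11:41 AM.
But mixing the batter is also said to start at 11:21 AM — a 20-minute conflict.

No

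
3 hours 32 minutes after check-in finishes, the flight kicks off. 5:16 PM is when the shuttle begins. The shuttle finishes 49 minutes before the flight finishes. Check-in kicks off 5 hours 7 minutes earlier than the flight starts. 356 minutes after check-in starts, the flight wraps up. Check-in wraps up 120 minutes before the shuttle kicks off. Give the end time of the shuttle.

6:48 PM

Check-in ends at 5:16 PM − 120 min = 3:16 PM.
The flight starts at 3:16 PM + 212 min = 6:48 PM.
Check-in starts at 6:48 PM − 307 min = 1:41 PM.
The flight ends at 1:41 PM + 356 min = 7:37 PM.
The shuttle ends at 7:37 PM − 49 min = 6:48 PM.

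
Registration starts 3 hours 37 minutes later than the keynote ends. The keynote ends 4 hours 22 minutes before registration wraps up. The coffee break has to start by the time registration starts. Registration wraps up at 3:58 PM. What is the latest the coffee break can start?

The keynote ends at 3:58 PM − 262 min = 11:36 AM.
Registration starts at 11:36 AM + 217 min = 3:13 PM.
The coffee break is bounded by registration, so the latest it can start is 3:13 PM.

3:13 PM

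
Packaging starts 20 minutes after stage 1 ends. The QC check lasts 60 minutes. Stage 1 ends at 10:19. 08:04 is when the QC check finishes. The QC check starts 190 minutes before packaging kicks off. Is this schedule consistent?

Packaging starts at 10:19 + 20 min = 10:39.
The QC check starts at 10:39 − 190 min = 07:29.
The QC check ends at 07:29 + 60 min = 08:29.
But the QC check is also said to end at 08:04 — a 25-minute conflict.

No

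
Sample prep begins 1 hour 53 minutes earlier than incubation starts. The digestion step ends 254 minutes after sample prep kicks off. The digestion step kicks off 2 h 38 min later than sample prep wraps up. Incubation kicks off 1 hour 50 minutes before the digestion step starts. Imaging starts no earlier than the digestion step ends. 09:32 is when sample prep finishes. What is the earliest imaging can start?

12:41

The digestion step starts at 09:32 + 158 min = 12:10.
Incubation starts at 12:10 − 110 min = 10:20.
Sample prep starts at 10:20 − 113 min = 08:27.
The digestion step ends at 08:27 + 254 min = 12:41.
Imaging is bounded by the digestion step, so the earliest it can start is 12:41.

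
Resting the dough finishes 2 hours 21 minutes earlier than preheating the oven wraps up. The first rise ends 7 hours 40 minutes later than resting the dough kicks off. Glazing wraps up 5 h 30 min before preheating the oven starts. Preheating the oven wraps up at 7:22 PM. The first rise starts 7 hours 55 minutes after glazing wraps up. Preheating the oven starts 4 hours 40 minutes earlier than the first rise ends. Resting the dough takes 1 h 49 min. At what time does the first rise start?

Resting the dough ends at 7:22 PM − 141 min = 5:01 PM.
Resting the dough starts at 5:01 PM − 109 min = 3:12 PM.
The first rise ends at 3:12 PM + 460 min = 10:52 PM.
Preheating the oven starts at 10:52 PM − 280 min = 6:12 PM.
Glazing ends at 6:12 PM − 330 min = 12:42 PM.
The first rise starts at 12:42 PM + 475 min = 8:37 PM.

8:37 PM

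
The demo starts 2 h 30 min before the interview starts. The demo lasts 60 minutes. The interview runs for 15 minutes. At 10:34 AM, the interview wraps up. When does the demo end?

8:49 AM

The interview starts at 10:34 AM − 15 min = 10:19 AM.
The demo starts at 10:19 AM − 150 min = 7:49 AM.
The demo ends at 7:49 AM + 60 min = 8:49 AM.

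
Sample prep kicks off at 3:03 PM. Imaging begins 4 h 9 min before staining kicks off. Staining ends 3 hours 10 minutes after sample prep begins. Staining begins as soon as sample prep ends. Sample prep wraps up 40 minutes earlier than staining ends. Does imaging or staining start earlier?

imaging

Staining ends at 3:03 PM + 190 min = 6:13 PM.
Sample prep ends at 6:13 PM − 40 min = 5:33 PM.
So staining starts at 5:33 PM.
Imaging starts at 5:33 PM − 249 min = 1:24 PM.
Imaging starts at 1:24 PM and staining starts at 5:33 PM, so imaging is first.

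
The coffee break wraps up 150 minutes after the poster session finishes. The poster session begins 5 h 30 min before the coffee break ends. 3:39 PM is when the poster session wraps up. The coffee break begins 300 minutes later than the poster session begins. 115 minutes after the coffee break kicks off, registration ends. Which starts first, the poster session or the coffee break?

The coffee break ends at 3:39 PM + 150 min = 6:09 PM.
The poster session starts at 6:09 PM − 330 min = 12:39 PM.
The coffee break starts at 12:39 PM + 300 min = 5:39 PM.
The poster session starts at 12:39 PM and the coffee break starts at 5:39 PM, so the poster session is first.

the poster session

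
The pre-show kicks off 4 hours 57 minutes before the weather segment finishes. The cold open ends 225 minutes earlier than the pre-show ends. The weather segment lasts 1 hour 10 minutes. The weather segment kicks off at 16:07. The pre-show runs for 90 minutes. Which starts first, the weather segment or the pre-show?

The weather segment ends at 16:07 + 70 min = 17:17.
The pre-show starts at 17:17 − 297 min = 12:20.
The weather segment starts at 16:07 and the pre-show starts at 12:20, so the pre-show is first.

the pre-show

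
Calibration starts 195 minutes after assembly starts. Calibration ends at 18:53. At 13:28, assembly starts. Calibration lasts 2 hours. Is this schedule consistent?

Calibration starts at 13:28 + 195 min = 16:43.
Calibration ends at 16:43 + 120 min = 18:43.
But calibration is also said to end at 18:53 — a 10-minute conflict.

No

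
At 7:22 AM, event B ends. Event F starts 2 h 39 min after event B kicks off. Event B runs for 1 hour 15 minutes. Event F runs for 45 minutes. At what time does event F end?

9:31 AM

Event B starts at 7:22 AM − 75 min = 6:07 AM.
Event F starts at 6:07 AM + 159 min = 8:46 AM.
Event F ends at 8:46 AM + 45 min = 9:31 AM.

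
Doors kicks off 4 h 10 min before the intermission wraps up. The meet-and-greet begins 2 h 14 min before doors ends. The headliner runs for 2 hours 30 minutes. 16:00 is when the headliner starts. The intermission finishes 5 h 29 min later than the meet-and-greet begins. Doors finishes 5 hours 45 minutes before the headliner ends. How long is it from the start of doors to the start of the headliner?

The headliner ends at 16:00 + 150 min = 18:30.
Doors ends at 18:30 − 345 min = 12:45.
The meet-and-greet starts at 12:45 − 134 min = 10:31.
The intermission ends at 10:31 + 329 min = 16:00.
Doors starts at 16:00 − 250 min = 11:50.
From 11:50 to 16:00 is 250 minutes.

250 minutes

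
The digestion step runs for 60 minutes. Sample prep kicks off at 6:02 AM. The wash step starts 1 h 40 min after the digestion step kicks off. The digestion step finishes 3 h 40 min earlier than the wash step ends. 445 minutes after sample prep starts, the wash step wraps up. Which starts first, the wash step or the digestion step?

the digestion step

The wash step ends at 6:02 AM + 445 min = 1:27 PM.
The digestion step ends at 1:27 PM − 220 min = 9:47 AM.
The digestion step starts at 9:47 AM − 60 min = 8:47 AM.
The wash step starts at 8:47 AM + 100 min = 10:27 AM.
The wash step starts at 10:27 AM and the digestion step starts at 8:47 AM, so the digestion step is first.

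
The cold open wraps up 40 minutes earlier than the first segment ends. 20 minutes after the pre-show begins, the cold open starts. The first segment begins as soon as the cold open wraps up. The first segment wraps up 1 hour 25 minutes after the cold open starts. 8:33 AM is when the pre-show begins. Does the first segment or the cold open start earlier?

the cold open

The cold open starts at 8:33 AM + 20 min = 8:53 AM.
The first segment ends at 8:53 AM + 85 min = 10:18 AM.
The cold open ends at 10:18 AM − 40 min = 9:38 AM.
So the first segment starts at 9:38 AM.
The first segment starts at 9:38 AM and the cold open starts at 8:53 AM, so the cold open is first.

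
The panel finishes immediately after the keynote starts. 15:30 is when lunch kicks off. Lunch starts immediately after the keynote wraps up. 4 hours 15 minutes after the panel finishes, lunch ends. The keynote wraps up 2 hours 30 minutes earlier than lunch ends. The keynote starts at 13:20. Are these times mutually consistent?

The panel ends at 13:20.
Lunch ends at 13:20 + 255 min = 17:35.
The keynote ends at 17:35 − 150 min = 15:05.
So lunch starts at 15:05.
But lunch is also said to start at 15:30 — a 25-minute conflict.

No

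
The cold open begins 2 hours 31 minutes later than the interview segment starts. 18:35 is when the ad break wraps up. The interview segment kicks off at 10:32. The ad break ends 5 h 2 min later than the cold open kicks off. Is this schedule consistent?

No

The cold open starts at 10:32 + 151 min = 13:03.
The ad break ends at 13:03 + 302 min = 18:05.
But the ad break is also said to end at 18:35 — a 30-minute conflict.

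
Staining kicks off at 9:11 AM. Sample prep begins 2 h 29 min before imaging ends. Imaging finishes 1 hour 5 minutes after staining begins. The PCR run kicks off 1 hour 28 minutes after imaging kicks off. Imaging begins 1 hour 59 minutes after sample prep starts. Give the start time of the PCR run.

11:14 AM

Imaging ends at 9:11 AM + 65 min = 10:16 AM.
Sample prep starts at 10:16 AM − 149 min = 7:47 AM.
Imaging starts at 7:47 AM + 119 min = 9:46 AM.
The PCR run starts at 9:46 AM + 88 min = 11:14 AM.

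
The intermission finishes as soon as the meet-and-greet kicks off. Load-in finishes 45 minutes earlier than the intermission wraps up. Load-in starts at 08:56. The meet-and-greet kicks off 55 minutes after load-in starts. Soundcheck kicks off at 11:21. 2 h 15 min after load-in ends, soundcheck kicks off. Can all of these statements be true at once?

The meet-and-greet starts at 08:56 + 55 min = 09:51.
So the intermission ends at 09:51.
Load-in ends at 09:51 − 45 min = 09:06.
Soundcheck starts at 09:06 + 135 min = 11:21.
That matches the stated 11:21, so the schedule is consistent.

Yes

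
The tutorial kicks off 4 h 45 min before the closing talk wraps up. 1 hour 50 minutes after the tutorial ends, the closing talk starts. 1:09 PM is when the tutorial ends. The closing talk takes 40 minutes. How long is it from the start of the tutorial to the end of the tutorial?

The closing talk starts at 1:09 PM + 110 min = 2:59 PM.
The closing talk ends at 2:59 PM + 40 min = 3:39 PM.
The tutorial starts at 3:39 PM − 285 min = 10:54 AM.
From 10:54 AM to 1:09 PM is 135 minutes.

135 minutes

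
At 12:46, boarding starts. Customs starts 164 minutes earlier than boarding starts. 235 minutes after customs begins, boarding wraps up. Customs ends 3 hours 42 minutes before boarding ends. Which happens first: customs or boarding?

customs

Customs starts at 12:46 − 164 min = 10:02.
Customs starts at 10:02 and boarding starts at 12:46, so customs is first.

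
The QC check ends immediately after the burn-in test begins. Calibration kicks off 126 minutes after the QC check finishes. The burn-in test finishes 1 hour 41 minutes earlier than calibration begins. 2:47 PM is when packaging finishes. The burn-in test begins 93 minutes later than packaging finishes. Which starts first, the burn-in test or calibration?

the burn-in test

The burn-in test starts at 2:47 PM + 93 min = 4:20 PM.
So the QC check ends at 4:20 PM.
Calibration starts at 4:20 PM + 126 min = 6:26 PM.
The burn-in test starts at 4:20 PM and calibration starts at 6:26 PM, so the burn-in test is first.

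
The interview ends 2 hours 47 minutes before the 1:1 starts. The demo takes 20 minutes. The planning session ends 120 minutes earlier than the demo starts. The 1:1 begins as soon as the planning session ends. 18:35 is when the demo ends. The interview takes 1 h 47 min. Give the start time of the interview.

11:41

The demo starts at 18:35 − 20 min = 18:15.
The planning session ends at 18:15 − 120 min = 16:15.
So the 1:1 starts at 16:15.
The interview ends at 16:15 − 167 min = 13:28.
The interview starts at 13:28 − 107 min = 11:41.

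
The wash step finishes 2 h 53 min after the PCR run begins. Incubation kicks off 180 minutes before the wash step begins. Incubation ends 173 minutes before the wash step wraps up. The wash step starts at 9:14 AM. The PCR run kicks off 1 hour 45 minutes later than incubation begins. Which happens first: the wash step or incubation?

incubation

Incubation starts at 9:14 AM − 180 min = 6:14 AM.
The wash step starts at 9:14 AM and incubation starts at 6:14 AM, so incubation is first.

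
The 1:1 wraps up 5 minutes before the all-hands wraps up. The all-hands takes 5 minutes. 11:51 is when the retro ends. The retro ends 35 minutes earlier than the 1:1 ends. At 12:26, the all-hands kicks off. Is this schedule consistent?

Yes

The all-hands ends at 12:26 + 5 min = 12:31.
The 1:1 ends at 12:31 − 5 min = 12:26.
The retro ends at 12:26 − 35 min = 11:51.
That matches the stated 11:51, so the schedule is consistent.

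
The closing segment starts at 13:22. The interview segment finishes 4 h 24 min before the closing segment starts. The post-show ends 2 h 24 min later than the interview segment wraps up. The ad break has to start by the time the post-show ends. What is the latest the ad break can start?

The interview segment ends at 13:22 − 264 min = 08:58.
The post-show ends at 08:58 + 144 min = 11:22.
The ad break is bounded by the post-show, so the latest it can start is 11:22.

11:22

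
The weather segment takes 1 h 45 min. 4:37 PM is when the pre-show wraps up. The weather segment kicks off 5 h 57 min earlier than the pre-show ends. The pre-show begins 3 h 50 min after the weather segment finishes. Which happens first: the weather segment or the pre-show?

the weather segment

The weather segment starts at 4:37 PM − 357 min = 10:40 AM.
The weather segment ends at 10:40 AM + 105 min = 12:25 PM.
The pre-show starts at 12:25 PM + 230 min = 4:15 PM.
The weather segment starts at 10:40 AM and the pre-show starts at 4:15 PM, so the weather segment is first.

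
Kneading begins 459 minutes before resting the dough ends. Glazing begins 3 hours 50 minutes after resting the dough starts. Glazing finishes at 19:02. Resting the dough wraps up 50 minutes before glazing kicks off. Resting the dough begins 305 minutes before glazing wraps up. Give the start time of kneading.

09:18

Resting the dough starts at 19:02 − 305 min = 13:57.
Glazing starts at 13:57 + 230 min = 17:47.
Resting the dough ends at 17:47 − 50 min = 16:57.
Kneading starts at 16:57 − 459 min = 09:18.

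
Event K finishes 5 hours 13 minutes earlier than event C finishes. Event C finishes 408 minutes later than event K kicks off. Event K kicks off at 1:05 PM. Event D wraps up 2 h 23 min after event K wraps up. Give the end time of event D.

Event C ends at 1:05 PM + 408 min = 7:53 PM.
Event K ends at 7:53 PM − 313 min = 2:40 PM.
Event D ends at 2:40 PM + 143 min = 5:03 PM.

5:03 PM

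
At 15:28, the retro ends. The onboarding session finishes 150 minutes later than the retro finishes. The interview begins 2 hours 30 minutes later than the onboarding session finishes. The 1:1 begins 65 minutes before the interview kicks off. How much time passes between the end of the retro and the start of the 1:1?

The onboarding session ends at 15:28 + 150 min = 17:58.
The interview starts at 17:58 + 150 min = 20:28.
The 1:1 starts at 20:28 − 65 min = 19:23.
From 15:28 to 19:23 is 235 minutes.

235 minutes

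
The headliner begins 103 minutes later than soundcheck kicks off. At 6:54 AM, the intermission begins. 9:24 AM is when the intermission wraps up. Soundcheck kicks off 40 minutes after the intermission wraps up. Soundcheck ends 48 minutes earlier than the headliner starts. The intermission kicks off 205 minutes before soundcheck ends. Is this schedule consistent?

Soundcheck starts at 9:24 AM + 40 min = 10:04 AM.
The headliner starts at 10:04 AM + 103 min = 11:47 AM.
Soundcheck ends at 11:47 AM − 48 min = 10:59 AM.
The intermission starts at 10:59 AM − 205 min = 7:34 AM.
But the intermission is also said to start at 6:54 AM — a 40-minute conflict.

No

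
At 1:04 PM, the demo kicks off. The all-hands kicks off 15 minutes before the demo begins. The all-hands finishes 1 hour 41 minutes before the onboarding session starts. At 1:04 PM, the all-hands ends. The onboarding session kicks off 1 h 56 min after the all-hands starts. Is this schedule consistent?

The all-hands starts at 1:04 PM − 15 min = 12:49 PM.
The onboarding session starts at 12:49 PM + 116 min = 2:45 PM.
The all-hands ends at 2:45 PM − 101 min = 1:04 PM.
That matches the stated 1:04 PM, so the schedule is consistent.

Yes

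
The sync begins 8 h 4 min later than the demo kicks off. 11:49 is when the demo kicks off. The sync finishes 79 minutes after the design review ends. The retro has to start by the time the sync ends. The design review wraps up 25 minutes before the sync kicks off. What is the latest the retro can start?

The sync starts at 11:49 + 484 min = 19:53.
The design review ends at 19:53 − 25 min = 19:28.
The sync ends at 19:28 + 79 min = 20:47.
The retro is bounded by the sync, so the latest it can start is 20:47.

20:47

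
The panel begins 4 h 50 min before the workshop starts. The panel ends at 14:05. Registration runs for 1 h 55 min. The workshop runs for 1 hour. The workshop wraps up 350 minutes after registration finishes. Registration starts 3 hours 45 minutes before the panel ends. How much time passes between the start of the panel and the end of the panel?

Registration starts at 14:05 − 225 min = 10:20.
Registration ends at 10:20 + 115 min = 12:15.
The workshop ends at 12:15 + 350 min = 18:05.
The workshop starts at 18:05 − 60 min = 17:05.
The panel starts at 17:05 − 290 min = 12:15.
From 12:15 to 14:05 is 110 minutes.

110 minutes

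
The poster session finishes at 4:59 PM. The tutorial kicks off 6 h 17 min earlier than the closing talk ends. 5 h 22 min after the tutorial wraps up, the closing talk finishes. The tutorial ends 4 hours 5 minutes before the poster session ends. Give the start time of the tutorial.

11:59 AM

The tutorial ends at 4:59 PM − 245 min = 12:54 PM.
The closing talk ends at 12:54 PM + 322 min = 6:16 PM.
The tutorial starts at 6:16 PM − 377 min = 11:59 AM.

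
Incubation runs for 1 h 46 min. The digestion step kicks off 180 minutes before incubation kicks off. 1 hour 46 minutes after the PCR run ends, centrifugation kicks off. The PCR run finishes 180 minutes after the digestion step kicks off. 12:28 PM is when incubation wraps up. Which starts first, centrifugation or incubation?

Incubation starts at 12:28 PM − 106 min = 10:42 AM.
The digestion step starts at 10:42 AM − 180 min = 7:42 AM.
The PCR run ends at 7:42 AM + 180 min = 10:42 AM.
Centrifugation starts at 10:42 AM + 106 min = 12:28 PM.
Centrifugation starts at 12:28 PM and incubation starts at 10:42 AM, so incubation is first.

incubation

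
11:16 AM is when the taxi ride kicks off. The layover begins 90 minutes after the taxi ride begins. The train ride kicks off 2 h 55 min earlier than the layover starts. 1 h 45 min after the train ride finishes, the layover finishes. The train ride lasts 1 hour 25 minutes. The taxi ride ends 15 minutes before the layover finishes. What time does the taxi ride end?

The layover starts at 11:16 AM + 90 min = 12:46 PM.
The train ride starts at 12:46 PM − 175 min = 9:51 AM.
The train ride ends at 9:51 AM + 85 min = 11:16 AM.
The layover ends at 11:16 AM + 105 min = 1:01 PM.
The taxi ride ends at 1:01 PM − 15 min = 12:46 PM.

12:46 PM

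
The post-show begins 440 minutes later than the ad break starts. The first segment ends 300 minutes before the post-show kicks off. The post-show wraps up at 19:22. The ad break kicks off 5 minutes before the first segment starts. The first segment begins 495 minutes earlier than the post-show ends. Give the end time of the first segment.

The first segment starts at 19:22 − 495 min = 11:07.
The ad break starts at 11:07 − 5 min = 11:02.
The post-show starts at 11:02 + 440 min = 18:22.
The first segment ends at 18:22 − 300 min = 13:22.

13:22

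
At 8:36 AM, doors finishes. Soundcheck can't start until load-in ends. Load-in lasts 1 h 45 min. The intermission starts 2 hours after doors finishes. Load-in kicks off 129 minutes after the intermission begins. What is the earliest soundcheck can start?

The intermission starts at 8:36 AM + 120 min = 10:36 AM.
Load-in starts at 10:36 AM + 129 min = 12:45 PM.
Load-in ends at 12:45 PM + 105 min = 2:30 PM.
Soundcheck is bounded by load-in, so the earliest it can start is 2:30 PM.

2:30 PM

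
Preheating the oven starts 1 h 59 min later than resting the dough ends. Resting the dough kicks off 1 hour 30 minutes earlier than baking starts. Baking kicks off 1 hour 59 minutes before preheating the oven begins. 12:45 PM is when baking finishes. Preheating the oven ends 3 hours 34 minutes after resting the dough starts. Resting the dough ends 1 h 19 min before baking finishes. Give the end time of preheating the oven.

1:30 PM

Resting the dough ends at 12:45 PM − 79 min = 11:26 AM.
Preheating the oven starts at 11:26 AM + 119 min = 1:25 PM.
Baking starts at 1:25 PM − 119 min = 11:26 AM.
Resting the dough starts at 11:26 AM − 90 min = 9:56 AM.
Preheating the oven ends at 9:56 AM + 214 min = 1:30 PM.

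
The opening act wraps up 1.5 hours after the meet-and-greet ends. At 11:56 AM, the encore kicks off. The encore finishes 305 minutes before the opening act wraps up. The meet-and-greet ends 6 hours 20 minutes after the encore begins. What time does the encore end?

The meet-and-greet ends at 11:56 AM + 380 min = 6:16 PM.
The opening act ends at 6:16 PM + 90 min = 7:46 PM.
The encore ends at 7:46 PM − 305 min = 2:41 PM.

2:41 PM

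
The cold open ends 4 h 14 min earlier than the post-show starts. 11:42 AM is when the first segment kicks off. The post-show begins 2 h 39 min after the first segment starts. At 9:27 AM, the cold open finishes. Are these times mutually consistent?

The post-show starts at 11:42 AM + 159 min = 2:21 PM.
The cold open ends at 2:21 PM − 254 min = 10:07 AM.
But the cold open is also said to end at 9:27 AM — a 40-minute conflict.

No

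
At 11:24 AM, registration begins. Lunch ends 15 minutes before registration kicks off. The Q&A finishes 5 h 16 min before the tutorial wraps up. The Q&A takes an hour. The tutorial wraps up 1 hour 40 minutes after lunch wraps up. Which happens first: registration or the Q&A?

Lunch ends at 11:24 AM − 15 min = 11:09 AM.
The tutorial ends at 11:09 AM + 100 min = 12:49 PM.
The Q&A ends at 12:49 PM − 316 min = 7:33 AM.
The Q&A starts at 7:33 AM − 60 min = 6:33 AM.
Registration starts at 11:24 AM and the Q&A starts at 6:33 AM, so the Q&A is first.

the Q&A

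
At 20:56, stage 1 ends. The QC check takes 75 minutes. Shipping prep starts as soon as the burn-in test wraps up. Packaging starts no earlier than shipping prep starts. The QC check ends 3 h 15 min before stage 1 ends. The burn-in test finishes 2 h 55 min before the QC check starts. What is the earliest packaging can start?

13:31

The QC check ends at 20:56 − 195 min = 17:41.
The QC check starts at 17:41 − 75 min = 16:26.
The burn-in test ends at 16:26 − 175 min = 13:31.
So shipping prep starts at 13:31.
Packaging is bounded by shipping prep, so the earliest it can start is 13:31.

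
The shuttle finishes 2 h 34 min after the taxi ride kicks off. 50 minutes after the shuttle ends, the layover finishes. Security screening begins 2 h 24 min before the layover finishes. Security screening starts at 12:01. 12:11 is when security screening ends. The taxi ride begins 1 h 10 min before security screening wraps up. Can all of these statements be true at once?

The taxi ride starts at 12:11 − 70 min = 11:01.
The shuttle ends at 11:01 + 154 min = 13:35.
The layover ends at 13:35 + 50 min = 14:25.
Security screening starts at 14:25 − 144 min = 12:01.
That matches the stated 12:01, so the schedule is consistent.

Yes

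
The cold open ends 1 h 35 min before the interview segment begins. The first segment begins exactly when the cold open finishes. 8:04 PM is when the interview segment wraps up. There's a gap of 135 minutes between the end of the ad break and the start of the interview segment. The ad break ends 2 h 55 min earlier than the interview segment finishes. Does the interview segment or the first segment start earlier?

the first segment

The ad break ends at 8:04 PM − 175 min = 5:09 PM.
The interview segment starts at 5:09 PM + 135 min = 7:24 PM.
The cold open ends at 7:24 PM − 95 min = 5:49 PM.
So the first segment starts at 5:49 PM.
The interview segment starts at 7:24 PM and the first segment starts at 5:49 PM, so the first segment is first.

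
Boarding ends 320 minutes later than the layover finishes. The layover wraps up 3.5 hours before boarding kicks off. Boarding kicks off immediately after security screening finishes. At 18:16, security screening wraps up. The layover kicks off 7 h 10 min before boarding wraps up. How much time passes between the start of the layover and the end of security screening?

5 hours 20 minutes

Boarding starts at 18:16.
The layover ends at 18:16 − 210 min = 14:46.
Boarding ends at 14:46 + 320 min = 20:06.
The layover starts at 20:06 − 430 min = 12:56.
From 12:56 to 18:16 is 5 hours 20 minutes.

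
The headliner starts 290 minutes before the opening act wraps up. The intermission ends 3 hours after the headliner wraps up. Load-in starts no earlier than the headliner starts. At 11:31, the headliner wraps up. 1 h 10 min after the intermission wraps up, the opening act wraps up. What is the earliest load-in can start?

The intermission ends at 11:31 + 180 min = 14:31.
The opening act ends at 14:31 + 70 min = 15:41.
The headliner starts at 15:41 − 290 min = 10:51.
Load-in is bounded by the headliner, so the earliest it can start is 10:51.

10:51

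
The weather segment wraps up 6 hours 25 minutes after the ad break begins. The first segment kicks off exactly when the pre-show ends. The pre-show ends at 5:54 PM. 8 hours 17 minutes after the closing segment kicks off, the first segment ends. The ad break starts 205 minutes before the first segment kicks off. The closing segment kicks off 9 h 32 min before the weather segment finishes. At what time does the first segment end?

7:39 PM

The first segment starts at 5:54 PM.
The ad break starts at 5:54 PM − 205 min = 2:29 PM.
The weather segment ends at 2:29 PM + 385 min = 8:54 PM.
The closing segment starts at 8:54 PM − 572 min = 11:22 AM.
The first segment ends at 11:22 AM + 497 min = 7:39 PM.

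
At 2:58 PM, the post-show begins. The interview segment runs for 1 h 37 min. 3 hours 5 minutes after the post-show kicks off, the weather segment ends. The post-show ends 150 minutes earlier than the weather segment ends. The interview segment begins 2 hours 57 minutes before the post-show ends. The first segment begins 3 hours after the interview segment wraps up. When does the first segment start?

The weather segment ends at 2:58 PM + 185 min = 6:03 PM.
The post-show ends at 6:03 PM − 150 min = 3:33 PM.
The interview segment starts at 3:33 PM − 177 min = 12:36 PM.
The interview segment ends at 12:36 PM + 97 min = 2:13 PM.
The first segment starts at 2:13 PM + 180 min = 5:13 PM.

5:13 PM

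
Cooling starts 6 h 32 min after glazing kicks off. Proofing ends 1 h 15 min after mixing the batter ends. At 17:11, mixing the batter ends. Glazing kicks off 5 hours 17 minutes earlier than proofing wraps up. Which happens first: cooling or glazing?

Proofing ends at 17:11 + 75 min = 18:26.
Glazing starts at 18:26 − 317 min = 13:09.
Cooling starts at 13:09 + 392 min = 19:41.
Cooling starts at 19:41 and glazing starts at 13:09, so glazing is first.

glazing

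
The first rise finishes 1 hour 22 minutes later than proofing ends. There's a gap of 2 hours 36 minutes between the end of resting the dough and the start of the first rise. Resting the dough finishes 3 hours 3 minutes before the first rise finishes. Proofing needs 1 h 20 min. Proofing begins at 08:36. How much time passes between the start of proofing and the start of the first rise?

Proofing ends at 08:36 + 80 min = 09:56.
The first rise ends at 09:56 + 82 min = 11:18.
Resting the dough ends at 11:18 − 183 min = 08:15.
The first rise starts at 08:15 + 156 min = 10:51.
From 08:36 to 10:51 is 2 h 15 min.

2 h 15 min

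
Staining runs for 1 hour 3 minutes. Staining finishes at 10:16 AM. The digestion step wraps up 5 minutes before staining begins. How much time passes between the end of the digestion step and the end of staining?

Staining starts at 10:16 AM − 63 min = 9:13 AM.
The digestion step ends at 9:13 AM − 5 min = 9:08 AM.
From 9:08 AM to 10:16 AM is 68 minutes.

68 minutes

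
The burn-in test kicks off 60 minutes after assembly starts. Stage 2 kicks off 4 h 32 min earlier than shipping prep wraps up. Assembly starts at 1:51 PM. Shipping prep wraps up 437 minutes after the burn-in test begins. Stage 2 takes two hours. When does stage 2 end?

7:36 PM

The burn-in test starts at 1:51 PM + 60 min = 2:51 PM.
Shipping prep ends at 2:51 PM + 437 min = 10:08 PM.
Stage 2 starts at 10:08 PM − 272 min = 5:36 PM.
Stage 2 ends at 5:36 PM + 120 min = 7:36 PM.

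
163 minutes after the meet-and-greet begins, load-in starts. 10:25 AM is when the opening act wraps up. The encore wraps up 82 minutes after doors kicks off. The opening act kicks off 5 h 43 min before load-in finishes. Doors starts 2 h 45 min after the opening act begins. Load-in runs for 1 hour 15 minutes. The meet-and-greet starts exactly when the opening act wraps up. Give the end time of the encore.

The meet-and-greet starts at 10:25 AM.
Load-in starts at 10:25 AM + 163 min = 1:08 PM.
Load-in ends at 1:08 PM + 75 min = 2:23 PM.
The opening act starts at 2:23 PM − 343 min = 8:40 AM.
Doors starts at 8:40 AM + 165 min = 11:25 AM.
The encore ends at 11:25 AM + 82 min = 12:47 PM.

12:47 PM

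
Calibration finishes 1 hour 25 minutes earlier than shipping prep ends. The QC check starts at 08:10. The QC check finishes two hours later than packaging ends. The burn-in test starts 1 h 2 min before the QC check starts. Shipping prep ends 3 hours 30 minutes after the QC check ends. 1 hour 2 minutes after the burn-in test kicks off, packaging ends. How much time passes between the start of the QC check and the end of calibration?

4 hours 5 minutes

The burn-in test starts at 08:10 − 62 min = 07:08.
Packaging ends at 07:08 + 62 min = 08:10.
The QC check ends at 08:10 + 120 min = 10:10.
Shipping prep ends at 10:10 + 210 min = 13:40.
Calibration ends at 13:40 − 85 min = 12:15.
From 08:10 to 12:15 is 4 hours 5 minutes.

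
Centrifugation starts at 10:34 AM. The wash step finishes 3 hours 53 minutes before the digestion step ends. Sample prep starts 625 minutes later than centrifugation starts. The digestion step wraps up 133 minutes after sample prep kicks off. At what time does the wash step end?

Sample prep starts at 10:34 AM + 625 min = 8:59 PM.
The digestion step ends at 8:59 PM + 133 min = 11:12 PM.
The wash step ends at 11:12 PM − 233 min = 7:19 PM.

7:19 PM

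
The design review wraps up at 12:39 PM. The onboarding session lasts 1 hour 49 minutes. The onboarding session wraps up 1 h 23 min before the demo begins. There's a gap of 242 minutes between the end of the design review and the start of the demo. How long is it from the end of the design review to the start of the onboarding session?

The demo starts at 12:39 PM + 242 min = 4:41 PM.
The onboarding session ends at 4:41 PM − 83 min = 3:18 PM.
The onboarding session starts at 3:18 PM − 109 min = 1:29 PM.
From 12:39 PM to 1:29 PM is 50 minutes.

50 minutes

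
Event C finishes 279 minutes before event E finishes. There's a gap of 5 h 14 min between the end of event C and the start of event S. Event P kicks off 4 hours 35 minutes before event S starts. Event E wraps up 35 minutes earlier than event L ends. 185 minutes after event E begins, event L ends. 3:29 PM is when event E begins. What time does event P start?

Event L ends at 3:29 PM + 185 min = 6:34 PM.
Event E ends at 6:34 PM − 35 min = 5:59 PM.
Event C ends at 5:59 PM − 279 min = 1:20 PM.
Event S starts at 1:20 PM + 314 min = 6:34 PM.
Event P starts at 6:34 PM − 275 min = 1:59 PM.

1:59 PM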